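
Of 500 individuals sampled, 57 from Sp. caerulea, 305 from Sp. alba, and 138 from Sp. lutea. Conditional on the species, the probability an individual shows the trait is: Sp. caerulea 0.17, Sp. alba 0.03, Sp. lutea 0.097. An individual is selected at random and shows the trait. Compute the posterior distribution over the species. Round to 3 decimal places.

Unnormalized posteriors (prior × likelihood):
  Sp. caerulea: 0.114 × 0.17 = 0.01938
  Sp. alba: 0.61 × 0.03 = 0.0183
  Sp. lutea: 0.276 × 0.097 = 0.026772
Normalizing constant = 0.064452.
P(Sp. caerulea | trait) = 0.01938/0.064452 ≈ 0.301
P(Sp. alba | trait) = 0.0183/0.064452 ≈ 0.284
P(Sp. lutea | trait) = 0.026772/0.064452 ≈ 0.415
(Check: 0.301+0.284+0.415 = 1.000.)

Sp. caerulea 0.301, Sp. alba 0.284, Sp. lutea 0.415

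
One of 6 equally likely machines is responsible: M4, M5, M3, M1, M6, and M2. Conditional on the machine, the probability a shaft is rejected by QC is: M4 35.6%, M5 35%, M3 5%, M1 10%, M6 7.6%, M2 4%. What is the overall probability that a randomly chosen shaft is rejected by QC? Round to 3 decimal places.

Since the prior is uniform, the posterior is proportional to the likelihood:
  M4: 0.356
  M5: 0.35
  M3: 0.05
  M1: 0.1
  M6: 0.076
  M2: 0.04
P(rejected) = (1/6) × (0.356 + 0.35 + 0.05 + 0.1 + 0.076 + 0.04) = 0.972/6 ≈ 0.162.

0.162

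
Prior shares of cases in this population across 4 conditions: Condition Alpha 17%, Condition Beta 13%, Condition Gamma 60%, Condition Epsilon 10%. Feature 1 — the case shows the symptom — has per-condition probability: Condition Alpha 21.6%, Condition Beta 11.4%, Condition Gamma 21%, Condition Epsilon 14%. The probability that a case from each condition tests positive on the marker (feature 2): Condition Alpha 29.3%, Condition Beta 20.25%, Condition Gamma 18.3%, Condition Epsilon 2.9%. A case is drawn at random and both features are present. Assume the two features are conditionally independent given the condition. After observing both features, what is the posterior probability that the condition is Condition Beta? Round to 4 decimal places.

0.0806

Unnormalized posteriors (prior × likelihood):
  Condition Alpha: 0.17 × 0.216 × 0.293 = 0.01075896
  Condition Beta: 0.13 × 0.114 × 0.2025 = 0.00300105
  Condition Gamma: 0.6 × 0.21 × 0.183 = 0.023058
  Condition Epsilon: 0.1 × 0.14 × 0.029 = 0.000406
Normalizing constant = 0.03722401.
P(Condition Beta | evidence) = 0.00300105 / 0.03722401 ≈ 0.0806.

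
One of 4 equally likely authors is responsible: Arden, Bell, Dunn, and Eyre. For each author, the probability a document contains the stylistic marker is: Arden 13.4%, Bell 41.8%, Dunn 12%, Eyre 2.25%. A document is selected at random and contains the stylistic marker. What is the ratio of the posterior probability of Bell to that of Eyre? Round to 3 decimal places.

Since the prior is uniform, the posterior is proportional to the likelihood:
  Arden: 0.134
  Bell: 0.418
  Dunn: 0.12
  Eyre: 0.0225
Sum = 0.6945.
The ratio is 0.418 / 0.0225 (the normalizer cancels) = 18.578.

18.578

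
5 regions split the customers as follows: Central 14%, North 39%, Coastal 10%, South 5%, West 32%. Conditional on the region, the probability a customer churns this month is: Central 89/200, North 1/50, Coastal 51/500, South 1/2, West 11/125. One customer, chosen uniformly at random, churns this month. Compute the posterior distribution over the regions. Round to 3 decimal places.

Unnormalized posteriors (prior × likelihood):
  Central: 0.14 × 0.445 = 0.0623
  North: 0.39 × 0.02 = 0.0078
  Coastal: 0.1 × 0.102 = 0.0102
  South: 0.05 × 0.5 = 0.025
  West: 0.32 × 0.088 = 0.02816
Total = 0.13346.
P(Central | churn) = 0.0623/0.13346 ≈ 0.467
P(North | churn) = 0.0078/0.13346 ≈ 0.058
P(Coastal | churn) = 0.0102/0.13346 ≈ 0.076
P(South | churn) = 0.025/0.13346 ≈ 0.187
P(West | churn) = 0.02816/0.13346 ≈ 0.211

Central 0.467, North 0.058, Coastal 0.076, South 0.187, West 0.211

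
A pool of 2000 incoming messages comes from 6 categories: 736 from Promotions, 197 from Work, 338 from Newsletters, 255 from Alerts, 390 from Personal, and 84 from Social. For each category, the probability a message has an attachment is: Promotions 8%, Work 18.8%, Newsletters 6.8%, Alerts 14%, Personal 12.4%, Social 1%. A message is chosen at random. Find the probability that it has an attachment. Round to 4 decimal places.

0.1019

Unnormalized posteriors (prior × likelihood):
  Promotions: 0.368 × 0.08 = 0.02944
  Work: 0.0985 × 0.188 = 0.018518
  Newsletters: 0.169 × 0.068 = 0.011492
  Alerts: 0.1275 × 0.14 = 0.01785
  Personal: 0.195 × 0.124 = 0.02418
  Social: 0.042 × 0.01 = 0.00042
P(attachment) = 0.02944 + 0.018518 + 0.011492 + 0.01785 + 0.02418 + 0.00042 = 0.1019 → 0.1019.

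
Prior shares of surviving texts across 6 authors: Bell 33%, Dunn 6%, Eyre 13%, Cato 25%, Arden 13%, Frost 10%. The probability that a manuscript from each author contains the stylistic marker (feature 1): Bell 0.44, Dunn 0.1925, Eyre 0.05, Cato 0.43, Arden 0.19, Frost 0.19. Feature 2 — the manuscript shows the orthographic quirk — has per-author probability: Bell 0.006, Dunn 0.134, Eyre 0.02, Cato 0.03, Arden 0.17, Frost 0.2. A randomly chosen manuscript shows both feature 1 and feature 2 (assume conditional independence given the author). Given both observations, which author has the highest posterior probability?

Unnormalized posteriors (prior × likelihood):
  Bell: 0.33 × 0.44 × 0.006 = 0.0008712
  Dunn: 0.06 × 0.1925 × 0.134 = 0.0015477
  Eyre: 0.13 × 0.05 × 0.02 = 0.00013
  Cato: 0.25 × 0.43 × 0.03 = 0.003225
  Arden: 0.13 × 0.19 × 0.17 = 0.004199
  Frost: 0.1 × 0.19 × 0.2 = 0.0038
Sum = 0.0137729.
Largest term belongs to Arden, so Arden is most probable.

Arden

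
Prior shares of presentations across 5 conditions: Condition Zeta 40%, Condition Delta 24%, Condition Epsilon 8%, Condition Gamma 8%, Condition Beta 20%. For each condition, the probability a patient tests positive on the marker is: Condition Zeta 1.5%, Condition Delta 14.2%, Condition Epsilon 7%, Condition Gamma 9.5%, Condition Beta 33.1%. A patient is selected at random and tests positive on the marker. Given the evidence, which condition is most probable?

Condition Beta

Unnormalized posteriors (prior × likelihood):
  Condition Zeta: 0.4 × 0.015 = 0.006
  Condition Delta: 0.24 × 0.142 = 0.03408
  Condition Epsilon: 0.08 × 0.07 = 0.0056
  Condition Gamma: 0.08 × 0.095 = 0.0076
  Condition Beta: 0.2 × 0.331 = 0.0662
Total = 0.11948.
Largest term belongs to Condition Beta, so Condition Beta is most probable.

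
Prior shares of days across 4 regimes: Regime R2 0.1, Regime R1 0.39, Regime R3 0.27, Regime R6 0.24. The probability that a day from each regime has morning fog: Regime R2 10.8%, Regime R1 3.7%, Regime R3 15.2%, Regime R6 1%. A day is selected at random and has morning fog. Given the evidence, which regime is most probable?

Regime R3

Unnormalized posteriors (prior × likelihood):
  Regime R2: 0.1 × 0.108 = 0.0108
  Regime R1: 0.39 × 0.037 = 0.01443
  Regime R3: 0.27 × 0.152 = 0.04104
  Regime R6: 0.24 × 0.01 = 0.0024
Total = 0.06867.
Largest term belongs to Regime R3, so Regime R3 is most probable.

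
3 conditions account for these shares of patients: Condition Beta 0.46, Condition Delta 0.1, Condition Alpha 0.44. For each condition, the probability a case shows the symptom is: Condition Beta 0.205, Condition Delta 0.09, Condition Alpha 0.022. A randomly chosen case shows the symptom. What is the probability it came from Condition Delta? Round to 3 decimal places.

Unnormalized posteriors (prior × likelihood):
  Condition Beta: 0.46 × 0.205 = 0.0943
  Condition Delta: 0.1 × 0.09 = 0.009
  Condition Alpha: 0.44 × 0.022 = 0.00968
Sum = 0.11298.
P(Condition Delta | evidence) = 0.009 / 0.11298 ≈ 0.080.

0.080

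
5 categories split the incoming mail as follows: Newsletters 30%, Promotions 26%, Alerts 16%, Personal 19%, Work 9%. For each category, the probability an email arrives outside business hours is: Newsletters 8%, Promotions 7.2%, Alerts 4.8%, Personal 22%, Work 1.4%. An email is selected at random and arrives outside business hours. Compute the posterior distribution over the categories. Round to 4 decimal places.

Compute prior × likelihood for every hypothesis:
  Newsletters: 0.3 × 0.08 = 0.024
  Promotions: 0.26 × 0.072 = 0.01872
  Alerts: 0.16 × 0.048 = 0.00768
  Personal: 0.19 × 0.22 = 0.0418
  Work: 0.09 × 0.014 = 0.00126
Total = 0.09346.
P(Newsletters | off-hours) = 0.024/0.09346 ≈ 0.2568
P(Promotions | off-hours) = 0.01872/0.09346 ≈ 0.2003
P(Alerts | off-hours) = 0.00768/0.09346 ≈ 0.0822
P(Personal | off-hours) = 0.0418/0.09346 ≈ 0.4473
P(Work | off-hours) = 0.00126/0.09346 ≈ 0.0135
(Check: 0.2568+0.2003+0.0822+0.4473+0.0135 = 1.0001.)

Newsletters 0.2568, Promotions 0.2003, Alerts 0.0822, Personal 0.4473, Work 0.0135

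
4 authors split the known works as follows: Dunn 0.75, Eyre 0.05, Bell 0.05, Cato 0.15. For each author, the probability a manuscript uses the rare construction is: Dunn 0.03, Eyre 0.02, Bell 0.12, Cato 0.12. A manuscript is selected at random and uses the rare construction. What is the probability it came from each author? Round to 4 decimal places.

Dunn 0.4737, Eyre 0.0211, Bell 0.1263, Cato 0.3789

Compute prior × likelihood for every hypothesis:
  Dunn: 0.75 × 0.03 = 0.0225
  Eyre: 0.05 × 0.02 = 0.001
  Bell: 0.05 × 0.12 = 0.006
  Cato: 0.15 × 0.12 = 0.018
Total = 0.0475.
P(Dunn | rare-form) = 0.0225/0.0475 ≈ 0.4737
P(Eyre | rare-form) = 0.001/0.0475 ≈ 0.0211
P(Bell | rare-form) = 0.006/0.0475 ≈ 0.1263
P(Cato | rare-form) = 0.018/0.0475 ≈ 0.3789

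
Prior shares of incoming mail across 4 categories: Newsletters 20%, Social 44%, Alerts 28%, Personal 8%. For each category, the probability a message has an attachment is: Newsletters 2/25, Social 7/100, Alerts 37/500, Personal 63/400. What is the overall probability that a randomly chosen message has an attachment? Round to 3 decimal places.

Unnormalized posteriors (prior × likelihood):
  Newsletters: 0.2 × 0.08 = 0.016
  Social: 0.44 × 0.07 = 0.0308
  Alerts: 0.28 × 0.074 = 0.02072
  Personal: 0.08 × 0.1575 = 0.0126
P(attachment) = 0.016 + 0.0308 + 0.02072 + 0.0126 = 0.08012 → 0.080.

0.080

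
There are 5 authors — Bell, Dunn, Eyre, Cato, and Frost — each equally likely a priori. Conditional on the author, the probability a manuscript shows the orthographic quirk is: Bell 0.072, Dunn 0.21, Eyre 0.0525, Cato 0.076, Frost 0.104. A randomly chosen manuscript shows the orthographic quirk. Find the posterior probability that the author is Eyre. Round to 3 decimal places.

0.102

Since the prior is uniform, the posterior is proportional to the likelihood:
  Bell: 0.072
  Dunn: 0.21
  Eyre: 0.0525
  Cato: 0.076
  Frost: 0.104
Normalizing constant = 0.5145.
P(Eyre | evidence) = 0.0525 / 0.5145 ≈ 0.102.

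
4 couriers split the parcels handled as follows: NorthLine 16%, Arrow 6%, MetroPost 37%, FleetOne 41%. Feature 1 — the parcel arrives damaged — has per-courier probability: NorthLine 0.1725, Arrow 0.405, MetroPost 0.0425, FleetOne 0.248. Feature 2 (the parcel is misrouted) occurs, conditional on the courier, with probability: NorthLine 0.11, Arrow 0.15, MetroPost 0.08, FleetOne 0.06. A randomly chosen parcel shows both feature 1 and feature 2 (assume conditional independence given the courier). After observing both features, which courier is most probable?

FleetOne

By Bayes' rule, posterior ∝ prior × likelihood:
  NorthLine: 0.16 × 0.1725 × 0.11 = 0.003036
  Arrow: 0.06 × 0.405 × 0.15 = 0.003645
  MetroPost: 0.37 × 0.0425 × 0.08 = 0.001258
  FleetOne: 0.41 × 0.248 × 0.06 = 0.0061008
Total = 0.0140398.
Largest term belongs to FleetOne, so FleetOne is most probable.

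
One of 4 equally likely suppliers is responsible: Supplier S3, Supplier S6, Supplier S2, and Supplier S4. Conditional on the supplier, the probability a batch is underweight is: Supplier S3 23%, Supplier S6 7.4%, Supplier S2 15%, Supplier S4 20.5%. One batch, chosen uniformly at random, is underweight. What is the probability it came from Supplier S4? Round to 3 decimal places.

0.311

With a uniform prior (1/4 each), posterior ∝ likelihood:
  Supplier S3: 0.23
  Supplier S6: 0.074
  Supplier S2: 0.15
  Supplier S4: 0.205
Normalizing constant = 0.659.
P(Supplier S4 | evidence) = 0.205 / 0.659 ≈ 0.311.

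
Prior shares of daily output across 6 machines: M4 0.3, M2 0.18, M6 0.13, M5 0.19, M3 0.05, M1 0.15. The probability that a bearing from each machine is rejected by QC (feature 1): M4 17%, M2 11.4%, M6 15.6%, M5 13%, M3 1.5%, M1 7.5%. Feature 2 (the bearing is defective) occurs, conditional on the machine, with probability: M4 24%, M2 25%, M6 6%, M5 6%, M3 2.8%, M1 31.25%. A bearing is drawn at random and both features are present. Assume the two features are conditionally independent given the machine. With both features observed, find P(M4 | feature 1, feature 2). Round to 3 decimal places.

Unnormalized posteriors (prior × likelihood):
  M4: 0.3 × 0.17 × 0.24 = 0.01224
  M2: 0.18 × 0.114 × 0.25 = 0.00513
  M6: 0.13 × 0.156 × 0.06 = 0.0012168
  M5: 0.19 × 0.13 × 0.06 = 0.001482
  M3: 0.05 × 0.015 × 0.028 = 0.000021
  M1: 0.15 × 0.075 × 0.3125 = 0.003515625
Normalizing constant = 0.023605425.
P(M4 | evidence) = 0.01224 / 0.023605425 ≈ 0.519.

0.519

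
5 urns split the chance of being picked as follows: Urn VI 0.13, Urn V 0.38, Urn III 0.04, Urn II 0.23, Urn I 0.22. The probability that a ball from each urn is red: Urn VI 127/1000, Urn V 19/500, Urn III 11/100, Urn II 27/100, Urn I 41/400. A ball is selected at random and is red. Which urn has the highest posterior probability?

By Bayes' rule, posterior ∝ prior × likelihood:
  Urn VI: 0.13 × 0.127 = 0.01651
  Urn V: 0.38 × 0.038 = 0.01444
  Urn III: 0.04 × 0.11 = 0.0044
  Urn II: 0.23 × 0.27 = 0.0621
  Urn I: 0.22 × 0.1025 = 0.02255
Sum = 0.12.
Largest term belongs to Urn II, so Urn II is most probable.

Urn II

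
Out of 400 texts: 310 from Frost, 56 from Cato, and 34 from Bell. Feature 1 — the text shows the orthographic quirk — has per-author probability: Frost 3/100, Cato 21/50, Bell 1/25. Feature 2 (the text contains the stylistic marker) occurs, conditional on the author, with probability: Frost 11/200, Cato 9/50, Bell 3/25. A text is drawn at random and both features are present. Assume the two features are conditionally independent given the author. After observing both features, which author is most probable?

Compute prior × likelihood for every hypothesis:
  Frost: 0.775 × 0.03 × 0.055 = 0.00127875
  Cato: 0.14 × 0.42 × 0.18 = 0.010584
  Bell: 0.085 × 0.04 × 0.12 = 0.000408
Normalizing constant = 0.01227075.
Largest term belongs to Cato, so Cato is most probable.

Cato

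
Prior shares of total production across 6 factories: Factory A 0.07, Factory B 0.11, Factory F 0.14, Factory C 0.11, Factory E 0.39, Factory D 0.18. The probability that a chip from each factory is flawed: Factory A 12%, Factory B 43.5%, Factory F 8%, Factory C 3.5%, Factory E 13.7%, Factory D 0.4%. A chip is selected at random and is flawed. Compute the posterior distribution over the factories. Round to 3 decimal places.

Compute prior × likelihood for every hypothesis:
  Factory A: 0.07 × 0.12 = 0.0084
  Factory B: 0.11 × 0.435 = 0.04785
  Factory F: 0.14 × 0.08 = 0.0112
  Factory C: 0.11 × 0.035 = 0.00385
  Factory E: 0.39 × 0.137 = 0.05343
  Factory D: 0.18 × 0.004 = 0.00072
Sum = 0.12545.
P(Factory A | flawed) = 0.0084/0.12545 ≈ 0.067
P(Factory B | flawed) = 0.04785/0.12545 ≈ 0.381
P(Factory F | flawed) = 0.0112/0.12545 ≈ 0.089
P(Factory C | flawed) = 0.00385/0.12545 ≈ 0.031
P(Factory E | flawed) = 0.05343/0.12545 ≈ 0.426
P(Factory D | flawed) = 0.00072/0.12545 ≈ 0.006
(Check: 0.067+0.381+0.089+0.031+0.426+0.006 = 1.000.)

Factory A 0.067, Factory B 0.381, Factory F 0.089, Factory C 0.031, Factory E 0.426, Factory D 0.006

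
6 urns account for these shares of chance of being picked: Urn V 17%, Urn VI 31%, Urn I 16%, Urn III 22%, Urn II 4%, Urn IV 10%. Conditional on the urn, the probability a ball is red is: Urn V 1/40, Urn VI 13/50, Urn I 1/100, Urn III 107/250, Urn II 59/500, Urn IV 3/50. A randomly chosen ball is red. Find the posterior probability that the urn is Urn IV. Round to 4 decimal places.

0.0314

Prior × likelihood for each hypothesis:
  Urn V: 0.17 × 0.025 = 0.00425
  Urn VI: 0.31 × 0.26 = 0.0806
  Urn I: 0.16 × 0.01 = 0.0016
  Urn III: 0.22 × 0.428 = 0.09416
  Urn II: 0.04 × 0.118 = 0.00472
  Urn IV: 0.1 × 0.06 = 0.006
Normalizing constant = 0.19133.
P(Urn IV | evidence) = 0.006 / 0.19133 ≈ 0.0314.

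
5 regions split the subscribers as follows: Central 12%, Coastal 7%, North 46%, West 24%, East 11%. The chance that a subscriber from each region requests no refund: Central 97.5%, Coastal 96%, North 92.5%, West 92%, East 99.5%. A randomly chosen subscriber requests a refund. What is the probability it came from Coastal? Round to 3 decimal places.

0.047

Taking complements, P(refund | each) = Central 0.025, Coastal 0.04, North 0.075, West 0.08, East 0.005.
By Bayes' rule, posterior ∝ prior × likelihood:
  Central: 0.12 × 0.025 = 0.003
  Coastal: 0.07 × 0.04 = 0.0028
  North: 0.46 × 0.075 = 0.0345
  West: 0.24 × 0.08 = 0.0192
  East: 0.11 × 0.005 = 0.00055
Normalizing constant = 0.06005.
P(Coastal | evidence) = 0.0028 / 0.06005 ≈ 0.047.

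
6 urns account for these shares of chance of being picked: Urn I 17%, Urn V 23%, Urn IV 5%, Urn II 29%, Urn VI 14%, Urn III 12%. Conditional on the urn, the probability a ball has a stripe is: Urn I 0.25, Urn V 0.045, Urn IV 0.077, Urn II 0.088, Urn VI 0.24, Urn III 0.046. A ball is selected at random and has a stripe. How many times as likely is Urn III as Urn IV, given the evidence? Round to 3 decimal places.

By Bayes' rule, posterior ∝ prior × likelihood:
  Urn I: 0.17 × 0.25 = 0.0425
  Urn V: 0.23 × 0.045 = 0.01035
  Urn IV: 0.05 × 0.077 = 0.00385
  Urn II: 0.29 × 0.088 = 0.02552
  Urn VI: 0.14 × 0.24 = 0.0336
  Urn III: 0.12 × 0.046 = 0.00552
Total = 0.12134.
The ratio is 0.00552 / 0.00385 (the normalizer cancels) = 1.434.

1.434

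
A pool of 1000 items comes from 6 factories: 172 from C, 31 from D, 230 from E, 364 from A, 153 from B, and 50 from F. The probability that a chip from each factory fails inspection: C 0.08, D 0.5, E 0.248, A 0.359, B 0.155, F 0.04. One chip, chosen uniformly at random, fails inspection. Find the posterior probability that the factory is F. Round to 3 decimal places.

Unnormalized posteriors (prior × likelihood):
  C: 0.172 × 0.08 = 0.01376
  D: 0.031 × 0.5 = 0.0155
  E: 0.23 × 0.248 = 0.05704
  A: 0.364 × 0.359 = 0.130676
  B: 0.153 × 0.155 = 0.023715
  F: 0.05 × 0.04 = 0.002
Sum = 0.242691.
P(F | evidence) = 0.002 / 0.242691 ≈ 0.008.

0.008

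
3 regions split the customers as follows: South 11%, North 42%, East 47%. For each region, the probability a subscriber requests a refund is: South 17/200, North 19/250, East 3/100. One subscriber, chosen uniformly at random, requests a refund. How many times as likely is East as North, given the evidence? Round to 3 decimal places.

By Bayes' rule, posterior ∝ prior × likelihood:
  South: 0.11 × 0.085 = 0.00935
  North: 0.42 × 0.076 = 0.03192
  East: 0.47 × 0.03 = 0.0141
Sum = 0.05537.
The ratio is 0.0141 / 0.03192 (the normalizer cancels) = 0.442.

0.442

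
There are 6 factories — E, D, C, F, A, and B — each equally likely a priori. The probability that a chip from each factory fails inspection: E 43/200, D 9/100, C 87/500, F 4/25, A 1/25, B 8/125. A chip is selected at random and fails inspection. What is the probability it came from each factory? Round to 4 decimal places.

With a uniform prior (1/6 each), posterior ∝ likelihood:
  E: 0.215
  D: 0.09
  C: 0.174
  F: 0.16
  A: 0.04
  B: 0.064
Normalizing constant = 0.743.
P(E | nonconforming) = 0.215/0.743 ≈ 0.2894
P(D | nonconforming) = 0.09/0.743 ≈ 0.1211
P(C | nonconforming) = 0.174/0.743 ≈ 0.2342
P(F | nonconforming) = 0.16/0.743 ≈ 0.2153
P(A | nonconforming) = 0.04/0.743 ≈ 0.0538
P(B | nonconforming) = 0.064/0.743 ≈ 0.0861
(Check: 0.2894+0.1211+0.2342+0.2153+0.0538+0.0861 = 0.9999.)

E 0.2894, D 0.1211, C 0.2342, F 0.2153, A 0.0538, B 0.0861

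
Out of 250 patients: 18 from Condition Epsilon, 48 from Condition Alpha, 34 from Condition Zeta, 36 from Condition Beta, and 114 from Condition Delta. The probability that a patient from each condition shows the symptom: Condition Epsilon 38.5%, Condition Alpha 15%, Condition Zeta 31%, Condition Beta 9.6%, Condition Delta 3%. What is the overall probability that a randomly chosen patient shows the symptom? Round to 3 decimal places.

Compute prior × likelihood for every hypothesis:
  Condition Epsilon: 0.072 × 0.385 = 0.02772
  Condition Alpha: 0.192 × 0.15 = 0.0288
  Condition Zeta: 0.136 × 0.31 = 0.04216
  Condition Beta: 0.144 × 0.096 = 0.013824
  Condition Delta: 0.456 × 0.03 = 0.01368
P(symptomatic) = 0.02772 + 0.0288 + 0.04216 + 0.013824 + 0.01368 = 0.126184 → 0.126.

0.126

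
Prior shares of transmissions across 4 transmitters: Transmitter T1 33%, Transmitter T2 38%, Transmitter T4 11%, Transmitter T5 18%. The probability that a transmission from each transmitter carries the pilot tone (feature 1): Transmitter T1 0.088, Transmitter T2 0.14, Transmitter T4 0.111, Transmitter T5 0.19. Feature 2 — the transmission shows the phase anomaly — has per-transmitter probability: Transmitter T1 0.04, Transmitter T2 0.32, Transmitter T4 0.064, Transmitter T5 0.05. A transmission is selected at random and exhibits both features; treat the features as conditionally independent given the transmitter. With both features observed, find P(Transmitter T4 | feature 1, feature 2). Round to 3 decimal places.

0.038

By Bayes' rule, posterior ∝ prior × likelihood:
  Transmitter T1: 0.33 × 0.088 × 0.04 = 0.0011616
  Transmitter T2: 0.38 × 0.14 × 0.32 = 0.017024
  Transmitter T4: 0.11 × 0.111 × 0.064 = 0.00078144
  Transmitter T5: 0.18 × 0.19 × 0.05 = 0.00171
Normalizing constant = 0.02067704.
P(Transmitter T4 | evidence) = 0.00078144 / 0.02067704 ≈ 0.038.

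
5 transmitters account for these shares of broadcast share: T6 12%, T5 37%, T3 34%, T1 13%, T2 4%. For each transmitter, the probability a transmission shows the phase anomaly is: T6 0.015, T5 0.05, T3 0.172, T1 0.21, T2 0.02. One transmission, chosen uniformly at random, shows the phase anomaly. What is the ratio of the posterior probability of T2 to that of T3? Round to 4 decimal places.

0.0137

By Bayes' rule, posterior ∝ prior × likelihood:
  T6: 0.12 × 0.015 = 0.0018
  T5: 0.37 × 0.05 = 0.0185
  T3: 0.34 × 0.172 = 0.05848
  T1: 0.13 × 0.21 = 0.0273
  T2: 0.04 × 0.02 = 0.0008
Sum = 0.10688.
The ratio is 0.0008 / 0.05848 (the normalizer cancels) = 0.0137.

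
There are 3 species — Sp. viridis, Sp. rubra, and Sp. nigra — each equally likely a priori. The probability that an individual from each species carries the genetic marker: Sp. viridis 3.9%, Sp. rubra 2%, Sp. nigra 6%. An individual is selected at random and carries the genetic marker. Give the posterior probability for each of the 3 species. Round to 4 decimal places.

Sp. viridis 0.3277, Sp. rubra 0.1681, Sp. nigra 0.5042

Since the prior is uniform, the posterior is proportional to the likelihood:
  Sp. viridis: 0.039
  Sp. rubra: 0.02
  Sp. nigra: 0.06
Normalizing constant = 0.119.
P(Sp. viridis | marker) = 0.039/0.119 ≈ 0.3277
P(Sp. rubra | marker) = 0.02/0.119 ≈ 0.1681
P(Sp. nigra | marker) = 0.06/0.119 ≈ 0.5042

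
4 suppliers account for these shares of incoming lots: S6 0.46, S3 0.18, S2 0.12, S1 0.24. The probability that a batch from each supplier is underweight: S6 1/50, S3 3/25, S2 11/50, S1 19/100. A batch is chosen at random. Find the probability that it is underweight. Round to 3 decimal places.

0.103

Prior × likelihood for each hypothesis:
  S6: 0.46 × 0.02 = 0.0092
  S3: 0.18 × 0.12 = 0.0216
  S2: 0.12 × 0.22 = 0.0264
  S1: 0.24 × 0.19 = 0.0456
P(underweight) = 0.0092 + 0.0216 + 0.0264 + 0.0456 = 0.1028 → 0.103.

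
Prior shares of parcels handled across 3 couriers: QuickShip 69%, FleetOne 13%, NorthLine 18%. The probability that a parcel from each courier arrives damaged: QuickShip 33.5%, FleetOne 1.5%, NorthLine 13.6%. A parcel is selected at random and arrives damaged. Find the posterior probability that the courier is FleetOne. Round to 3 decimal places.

Prior × likelihood for each hypothesis:
  QuickShip: 0.69 × 0.335 = 0.23115
  FleetOne: 0.13 × 0.015 = 0.00195
  NorthLine: 0.18 × 0.136 = 0.02448
Normalizing constant = 0.25758.
P(FleetOne | evidence) = 0.00195 / 0.25758 ≈ 0.008.

0.008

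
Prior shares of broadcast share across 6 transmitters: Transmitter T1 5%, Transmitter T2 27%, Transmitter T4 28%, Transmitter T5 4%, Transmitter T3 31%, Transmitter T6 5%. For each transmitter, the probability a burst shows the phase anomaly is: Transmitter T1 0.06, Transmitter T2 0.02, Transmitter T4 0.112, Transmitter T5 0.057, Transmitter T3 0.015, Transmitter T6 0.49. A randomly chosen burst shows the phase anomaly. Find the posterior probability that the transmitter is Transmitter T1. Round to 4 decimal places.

0.0421

Compute prior × likelihood for every hypothesis:
  Transmitter T1: 0.05 × 0.06 = 0.003
  Transmitter T2: 0.27 × 0.02 = 0.0054
  Transmitter T4: 0.28 × 0.112 = 0.03136
  Transmitter T5: 0.04 × 0.057 = 0.00228
  Transmitter T3: 0.31 × 0.015 = 0.00465
  Transmitter T6: 0.05 × 0.49 = 0.0245
Normalizing constant = 0.07119.
P(Transmitter T1 | evidence) = 0.003 / 0.07119 ≈ 0.0421.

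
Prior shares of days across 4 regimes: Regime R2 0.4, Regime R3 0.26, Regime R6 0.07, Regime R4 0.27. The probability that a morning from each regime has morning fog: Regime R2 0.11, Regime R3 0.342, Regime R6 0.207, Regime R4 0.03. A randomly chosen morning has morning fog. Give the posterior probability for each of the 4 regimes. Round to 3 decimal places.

Regime R2 0.283, Regime R3 0.572, Regime R6 0.093, Regime R4 0.052

By Bayes' rule, posterior ∝ prior × likelihood:
  Regime R2: 0.4 × 0.11 = 0.044
  Regime R3: 0.26 × 0.342 = 0.08892
  Regime R6: 0.07 × 0.207 = 0.01449
  Regime R4: 0.27 × 0.03 = 0.0081
Sum = 0.15551.
P(Regime R2 | fog) = 0.044/0.15551 ≈ 0.283
P(Regime R3 | fog) = 0.08892/0.15551 ≈ 0.572
P(Regime R6 | fog) = 0.01449/0.15551 ≈ 0.093
P(Regime R4 | fog) = 0.0081/0.15551 ≈ 0.052
(Check: 0.283+0.572+0.093+0.052 = 1.000.)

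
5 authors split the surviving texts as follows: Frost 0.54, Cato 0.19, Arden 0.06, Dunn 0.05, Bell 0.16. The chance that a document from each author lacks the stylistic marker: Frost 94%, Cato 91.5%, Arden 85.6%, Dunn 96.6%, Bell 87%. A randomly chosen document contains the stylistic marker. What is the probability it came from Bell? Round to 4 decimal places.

Taking complements, P(marker | each) = Frost 0.06, Cato 0.085, Arden 0.144, Dunn 0.034, Bell 0.13.
Compute prior × likelihood for every hypothesis:
  Frost: 0.54 × 0.06 = 0.0324
  Cato: 0.19 × 0.085 = 0.01615
  Arden: 0.06 × 0.144 = 0.00864
  Dunn: 0.05 × 0.034 = 0.0017
  Bell: 0.16 × 0.13 = 0.0208
Normalizing constant = 0.07969.
P(Bell | evidence) = 0.0208 / 0.07969 ≈ 0.2610.

0.2610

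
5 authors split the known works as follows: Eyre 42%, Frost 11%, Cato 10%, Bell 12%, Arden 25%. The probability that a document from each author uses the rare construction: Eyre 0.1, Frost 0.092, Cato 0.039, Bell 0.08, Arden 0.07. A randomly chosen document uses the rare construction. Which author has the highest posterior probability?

Eyre

Prior × likelihood for each hypothesis:
  Eyre: 0.42 × 0.1 = 0.042
  Frost: 0.11 × 0.092 = 0.01012
  Cato: 0.1 × 0.039 = 0.0039
  Bell: 0.12 × 0.08 = 0.0096
  Arden: 0.25 × 0.07 = 0.0175
Normalizing constant = 0.08312.
Largest term belongs to Eyre, so Eyre is most probable.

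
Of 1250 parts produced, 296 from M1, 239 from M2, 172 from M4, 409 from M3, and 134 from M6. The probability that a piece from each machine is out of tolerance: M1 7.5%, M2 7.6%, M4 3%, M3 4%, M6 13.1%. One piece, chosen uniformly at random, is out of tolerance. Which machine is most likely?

M1

By Bayes' rule, posterior ∝ prior × likelihood:
  M1: 0.2368 × 0.075 = 0.01776
  M2: 0.1912 × 0.076 = 0.0145312
  M4: 0.1376 × 0.03 = 0.004128
  M3: 0.3272 × 0.04 = 0.013088
  M6: 0.1072 × 0.131 = 0.0140432
Normalizing constant = 0.0635504.
Largest term belongs to M1, so M1 is most probable.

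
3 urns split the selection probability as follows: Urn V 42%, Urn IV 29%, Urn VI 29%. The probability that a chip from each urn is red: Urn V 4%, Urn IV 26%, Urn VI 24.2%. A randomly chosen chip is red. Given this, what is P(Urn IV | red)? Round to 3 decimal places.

0.464

Prior × likelihood for each hypothesis:
  Urn V: 0.42 × 0.04 = 0.0168
  Urn IV: 0.29 × 0.26 = 0.0754
  Urn VI: 0.29 × 0.242 = 0.07018
Total = 0.16238.
P(Urn IV | evidence) = 0.0754 / 0.16238 ≈ 0.464.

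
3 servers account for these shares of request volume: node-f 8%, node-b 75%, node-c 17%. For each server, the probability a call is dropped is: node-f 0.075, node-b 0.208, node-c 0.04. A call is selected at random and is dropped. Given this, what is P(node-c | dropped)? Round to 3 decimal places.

Prior × likelihood for each hypothesis:
  node-f: 0.08 × 0.075 = 0.006
  node-b: 0.75 × 0.208 = 0.156
  node-c: 0.17 × 0.04 = 0.0068
Normalizing constant = 0.1688.
P(node-c | evidence) = 0.0068 / 0.1688 ≈ 0.040.

0.040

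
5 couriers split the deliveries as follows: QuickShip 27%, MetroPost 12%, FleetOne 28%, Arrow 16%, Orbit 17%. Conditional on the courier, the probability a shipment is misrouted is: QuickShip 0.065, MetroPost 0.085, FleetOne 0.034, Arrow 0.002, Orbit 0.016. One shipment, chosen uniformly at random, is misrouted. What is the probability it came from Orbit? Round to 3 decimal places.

Unnormalized posteriors (prior × likelihood):
  QuickShip: 0.27 × 0.065 = 0.01755
  MetroPost: 0.12 × 0.085 = 0.0102
  FleetOne: 0.28 × 0.034 = 0.00952
  Arrow: 0.16 × 0.002 = 0.00032
  Orbit: 0.17 × 0.016 = 0.00272
Normalizing constant = 0.04031.
P(Orbit | evidence) = 0.00272 / 0.04031 ≈ 0.067.

0.067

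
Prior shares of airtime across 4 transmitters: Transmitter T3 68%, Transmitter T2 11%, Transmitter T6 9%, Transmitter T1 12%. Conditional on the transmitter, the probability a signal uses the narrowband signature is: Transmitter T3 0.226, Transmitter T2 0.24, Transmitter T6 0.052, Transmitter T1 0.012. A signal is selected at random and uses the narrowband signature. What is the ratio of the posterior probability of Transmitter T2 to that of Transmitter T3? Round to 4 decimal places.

Compute prior × likelihood for every hypothesis:
  Transmitter T3: 0.68 × 0.226 = 0.15368
  Transmitter T2: 0.11 × 0.24 = 0.0264
  Transmitter T6: 0.09 × 0.052 = 0.00468
  Transmitter T1: 0.12 × 0.012 = 0.00144
Sum = 0.1862.
The ratio is 0.0264 / 0.15368 (the normalizer cancels) = 0.1718.

0.1718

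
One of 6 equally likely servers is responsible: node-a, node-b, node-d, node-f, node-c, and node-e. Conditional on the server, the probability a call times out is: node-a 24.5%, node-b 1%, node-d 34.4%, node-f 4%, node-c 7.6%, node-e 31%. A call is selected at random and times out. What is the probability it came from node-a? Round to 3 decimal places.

Since the prior is uniform, the posterior is proportional to the likelihood:
  node-a: 0.245
  node-b: 0.01
  node-d: 0.344
  node-f: 0.04
  node-c: 0.076
  node-e: 0.31
Total = 1.025.
P(node-a | evidence) = 0.245 / 1.025 ≈ 0.239.

0.239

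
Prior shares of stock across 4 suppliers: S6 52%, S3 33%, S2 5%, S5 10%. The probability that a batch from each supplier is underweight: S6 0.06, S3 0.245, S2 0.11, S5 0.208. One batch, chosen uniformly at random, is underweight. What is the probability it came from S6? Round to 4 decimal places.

Unnormalized posteriors (prior × likelihood):
  S6: 0.52 × 0.06 = 0.0312
  S3: 0.33 × 0.245 = 0.08085
  S2: 0.05 × 0.11 = 0.0055
  S5: 0.1 × 0.208 = 0.0208
Total = 0.13835.
P(S6 | evidence) = 0.0312 / 0.13835 ≈ 0.2255.

0.2255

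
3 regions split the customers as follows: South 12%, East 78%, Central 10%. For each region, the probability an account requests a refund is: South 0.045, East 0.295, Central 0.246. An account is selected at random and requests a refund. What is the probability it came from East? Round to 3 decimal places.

Prior × likelihood for each hypothesis:
  South: 0.12 × 0.045 = 0.0054
  East: 0.78 × 0.295 = 0.2301
  Central: 0.1 × 0.246 = 0.0246
Total = 0.2601.
P(East | evidence) = 0.2301 / 0.2601 ≈ 0.885.

0.885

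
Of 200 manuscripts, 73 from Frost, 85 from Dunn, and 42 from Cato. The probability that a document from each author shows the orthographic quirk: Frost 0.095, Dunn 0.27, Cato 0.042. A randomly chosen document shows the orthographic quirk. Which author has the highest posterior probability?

Compute prior × likelihood for every hypothesis:
  Frost: 0.365 × 0.095 = 0.034675
  Dunn: 0.425 × 0.27 = 0.11475
  Cato: 0.21 × 0.042 = 0.00882
Normalizing constant = 0.158245.
Largest term belongs to Dunn, so Dunn is most probable.

Dunn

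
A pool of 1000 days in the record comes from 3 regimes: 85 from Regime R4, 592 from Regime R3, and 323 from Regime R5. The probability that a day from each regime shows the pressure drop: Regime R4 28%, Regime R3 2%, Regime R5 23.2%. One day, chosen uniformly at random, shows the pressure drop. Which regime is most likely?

Compute prior × likelihood for every hypothesis:
  Regime R4: 0.085 × 0.28 = 0.0238
  Regime R3: 0.592 × 0.02 = 0.01184
  Regime R5: 0.323 × 0.232 = 0.074936
Sum = 0.110576.
Largest term belongs to Regime R5, so Regime R5 is most probable.

Regime R5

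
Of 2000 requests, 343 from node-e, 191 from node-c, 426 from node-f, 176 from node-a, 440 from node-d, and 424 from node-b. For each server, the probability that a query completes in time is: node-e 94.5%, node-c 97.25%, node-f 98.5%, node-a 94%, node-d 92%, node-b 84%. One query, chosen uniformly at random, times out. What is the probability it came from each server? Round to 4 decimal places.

Taking complements, P(timeout | each) = node-e 0.055, node-c 0.0275, node-f 0.015, node-a 0.06, node-d 0.08, node-b 0.16.
Unnormalized posteriors (prior × likelihood):
  node-e: 0.1715 × 0.055 = 0.0094325
  node-c: 0.0955 × 0.0275 = 0.00262625
  node-f: 0.213 × 0.015 = 0.003195
  node-a: 0.088 × 0.06 = 0.00528
  node-d: 0.22 × 0.08 = 0.0176
  node-b: 0.212 × 0.16 = 0.03392
Normalizing constant = 0.07205375.
P(node-e | timeout) = 0.0094325/0.07205375 ≈ 0.1309
P(node-c | timeout) = 0.00262625/0.07205375 ≈ 0.0364
P(node-f | timeout) = 0.003195/0.07205375 ≈ 0.0443
P(node-a | timeout) = 0.00528/0.07205375 ≈ 0.0733
P(node-d | timeout) = 0.0176/0.07205375 ≈ 0.2443
P(node-b | timeout) = 0.03392/0.07205375 ≈ 0.4708

node-e 0.1309, node-c 0.0364, node-f 0.0443, node-a 0.0733, node-d 0.2443, node-b 0.4708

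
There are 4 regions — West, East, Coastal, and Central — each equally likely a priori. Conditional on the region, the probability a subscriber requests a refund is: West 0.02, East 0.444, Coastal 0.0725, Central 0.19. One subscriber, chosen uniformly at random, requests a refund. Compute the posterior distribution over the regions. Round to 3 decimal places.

West 0.028, East 0.611, Coastal 0.100, Central 0.262

With a uniform prior (1/4 each), posterior ∝ likelihood:
  West: 0.02
  East: 0.444
  Coastal: 0.0725
  Central: 0.19
Total = 0.7265.
P(West | refund) = 0.02/0.7265 ≈ 0.028
P(East | refund) = 0.444/0.7265 ≈ 0.611
P(Coastal | refund) = 0.0725/0.7265 ≈ 0.100
P(Central | refund) = 0.19/0.7265 ≈ 0.262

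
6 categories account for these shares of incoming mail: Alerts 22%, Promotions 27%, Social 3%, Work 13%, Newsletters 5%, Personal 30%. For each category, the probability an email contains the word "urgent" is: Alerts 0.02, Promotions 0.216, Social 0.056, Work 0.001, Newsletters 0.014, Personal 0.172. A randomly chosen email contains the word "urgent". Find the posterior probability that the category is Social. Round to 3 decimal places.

Compute prior × likelihood for every hypothesis:
  Alerts: 0.22 × 0.02 = 0.0044
  Promotions: 0.27 × 0.216 = 0.05832
  Social: 0.03 × 0.056 = 0.00168
  Work: 0.13 × 0.001 = 0.00013
  Newsletters: 0.05 × 0.014 = 0.0007
  Personal: 0.3 × 0.172 = 0.0516
Normalizing constant = 0.11683.
P(Social | evidence) = 0.00168 / 0.11683 ≈ 0.014.

0.014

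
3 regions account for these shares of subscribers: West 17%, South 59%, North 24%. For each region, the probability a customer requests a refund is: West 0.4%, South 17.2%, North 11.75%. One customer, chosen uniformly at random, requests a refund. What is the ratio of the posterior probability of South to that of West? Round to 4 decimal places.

Unnormalized posteriors (prior × likelihood):
  West: 0.17 × 0.004 = 0.00068
  South: 0.59 × 0.172 = 0.10148
  North: 0.24 × 0.1175 = 0.0282
Normalizing constant = 0.13036.
The ratio is 0.10148 / 0.00068 (the normalizer cancels) = 149.2353.

149.2353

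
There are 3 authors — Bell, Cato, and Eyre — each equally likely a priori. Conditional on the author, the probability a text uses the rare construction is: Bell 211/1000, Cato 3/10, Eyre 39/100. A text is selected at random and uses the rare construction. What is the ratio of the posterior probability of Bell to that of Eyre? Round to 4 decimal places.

0.5410

Since the prior is uniform, the posterior is proportional to the likelihood:
  Bell: 0.211
  Cato: 0.3
  Eyre: 0.39
Sum = 0.901.
The ratio is 0.211 / 0.39 (the normalizer cancels) = 0.5410.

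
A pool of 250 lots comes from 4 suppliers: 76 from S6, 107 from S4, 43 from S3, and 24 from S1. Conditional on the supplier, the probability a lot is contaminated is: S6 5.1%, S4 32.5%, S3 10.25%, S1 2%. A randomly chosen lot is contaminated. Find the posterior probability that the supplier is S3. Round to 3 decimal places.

Prior × likelihood for each hypothesis:
  S6: 0.304 × 0.051 = 0.015504
  S4: 0.428 × 0.325 = 0.1391
  S3: 0.172 × 0.1025 = 0.01763
  S1: 0.096 × 0.02 = 0.00192
Sum = 0.174154.
P(S3 | evidence) = 0.01763 / 0.174154 ≈ 0.101.

0.101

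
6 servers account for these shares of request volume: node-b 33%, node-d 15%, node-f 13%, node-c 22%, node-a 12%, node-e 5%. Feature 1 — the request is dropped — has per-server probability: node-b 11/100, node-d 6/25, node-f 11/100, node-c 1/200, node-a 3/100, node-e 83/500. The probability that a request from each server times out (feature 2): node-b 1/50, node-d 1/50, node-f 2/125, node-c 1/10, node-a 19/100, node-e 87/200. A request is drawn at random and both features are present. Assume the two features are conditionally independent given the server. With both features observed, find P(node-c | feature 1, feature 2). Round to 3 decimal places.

Compute prior × likelihood for every hypothesis:
  node-b: 0.33 × 0.11 × 0.02 = 0.000726
  node-d: 0.15 × 0.24 × 0.02 = 0.00072
  node-f: 0.13 × 0.11 × 0.016 = 0.0002288
  node-c: 0.22 × 0.005 × 0.1 = 0.00011
  node-a: 0.12 × 0.03 × 0.19 = 0.000684
  node-e: 0.05 × 0.166 × 0.435 = 0.0036105
Normalizing constant = 0.0060793.
P(node-c | evidence) = 0.00011 / 0.0060793 ≈ 0.018.

0.018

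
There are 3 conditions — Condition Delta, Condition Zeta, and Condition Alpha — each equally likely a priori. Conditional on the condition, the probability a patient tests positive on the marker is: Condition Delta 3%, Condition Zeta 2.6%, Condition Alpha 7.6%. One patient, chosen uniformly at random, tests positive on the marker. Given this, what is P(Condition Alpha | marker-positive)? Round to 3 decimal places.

0.576

With a uniform prior (1/3 each), posterior ∝ likelihood:
  Condition Delta: 0.03
  Condition Zeta: 0.026
  Condition Alpha: 0.076
Normalizing constant = 0.132.
P(Condition Alpha | evidence) = 0.076 / 0.132 ≈ 0.576.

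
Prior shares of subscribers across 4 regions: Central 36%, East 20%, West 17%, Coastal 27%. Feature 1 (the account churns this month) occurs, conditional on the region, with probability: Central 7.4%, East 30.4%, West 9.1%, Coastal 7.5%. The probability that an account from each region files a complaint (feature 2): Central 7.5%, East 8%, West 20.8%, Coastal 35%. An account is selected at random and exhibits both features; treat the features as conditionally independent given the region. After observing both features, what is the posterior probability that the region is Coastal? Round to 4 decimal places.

0.4128

Compute prior × likelihood for every hypothesis:
  Central: 0.36 × 0.074 × 0.075 = 0.001998
  East: 0.2 × 0.304 × 0.08 = 0.004864
  West: 0.17 × 0.091 × 0.208 = 0.00321776
  Coastal: 0.27 × 0.075 × 0.35 = 0.0070875
Total = 0.01716726.
P(Coastal | evidence) = 0.0070875 / 0.01716726 ≈ 0.4128.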